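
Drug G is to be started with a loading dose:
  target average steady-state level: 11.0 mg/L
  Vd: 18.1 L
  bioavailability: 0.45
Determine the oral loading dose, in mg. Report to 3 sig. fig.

442 mg

LD = Css × Vd / F = 11.0 × 18.1 / 0.45 = 442.4 mg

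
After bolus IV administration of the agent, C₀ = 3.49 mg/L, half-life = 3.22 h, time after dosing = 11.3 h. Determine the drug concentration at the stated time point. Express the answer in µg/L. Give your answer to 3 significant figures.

k = ln2 / t½ = 0.693147 / 3.22 = 0.2153 h⁻¹
C = C₀ · e^(−k·t) = 3.490 × e^(−0.2153 × 11.3)
  = 3.490 × 0.08778 = 0.3064 mg/L
Convert: 0.3064 mg/L × 1000 = 306.4 µg/L

306 µg/L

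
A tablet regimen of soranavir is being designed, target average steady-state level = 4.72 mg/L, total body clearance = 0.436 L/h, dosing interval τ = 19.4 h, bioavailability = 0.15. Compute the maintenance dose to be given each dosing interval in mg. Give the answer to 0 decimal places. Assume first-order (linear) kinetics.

At steady state, F × (Dose/τ) = Css × CL.
Dose = Css × CL × τ / F = 4.72 × 0.4360 × 19.4 / 0.15 = 266.2 mg

266 mg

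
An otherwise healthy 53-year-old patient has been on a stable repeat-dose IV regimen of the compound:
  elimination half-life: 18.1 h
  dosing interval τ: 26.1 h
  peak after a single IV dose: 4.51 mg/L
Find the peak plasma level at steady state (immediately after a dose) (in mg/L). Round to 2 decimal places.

7.14 mg/L

k = ln2 / t½ = 0.693147 / 18.1 = 0.03830 h⁻¹
e^(−kτ) = e^(−0.03830 × 26.1) = 0.3680
Accumulation ratio R = 1 / (1 − e^(−kτ)) = 1 / (1 − 0.3680) = 1.582
Steady-state peak = C₀ × R = 4.51 × 1.582 = 7.135 mg/L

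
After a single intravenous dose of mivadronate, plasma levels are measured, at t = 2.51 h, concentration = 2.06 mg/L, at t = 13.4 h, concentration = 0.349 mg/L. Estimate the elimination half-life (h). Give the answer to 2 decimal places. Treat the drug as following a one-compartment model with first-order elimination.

k = ln(C₁/C₂) / (t₂ − t₁) = ln(2.06/0.349) / (13.4 − 2.51)
  = 1.775 / 10.89 = 0.1630 h⁻¹
t½ = ln2 / k = 0.693147 / 0.1630 = 4.252 h

4.25 h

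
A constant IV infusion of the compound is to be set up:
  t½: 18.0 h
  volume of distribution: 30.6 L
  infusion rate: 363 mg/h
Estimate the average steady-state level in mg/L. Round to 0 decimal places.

308 mg/L

k = ln2 / t½ = 0.693147 / 18.0 = 0.03851 h⁻¹
CL = k × Vd = 0.03851 × 30.6 = 1.178 L/h
At steady state Css = R₀ / CL = 363 / 1.178 = 308.1 mg/L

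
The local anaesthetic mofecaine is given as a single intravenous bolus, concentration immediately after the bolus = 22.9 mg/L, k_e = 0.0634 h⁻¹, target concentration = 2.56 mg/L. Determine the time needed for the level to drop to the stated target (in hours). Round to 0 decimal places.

t = ln(C₀ / C) / k = ln(22.90 / 2.56) / 0.06340
  = ln(8.945) / 0.06340 = 2.191 / 0.06340 = 34.56 h

35 h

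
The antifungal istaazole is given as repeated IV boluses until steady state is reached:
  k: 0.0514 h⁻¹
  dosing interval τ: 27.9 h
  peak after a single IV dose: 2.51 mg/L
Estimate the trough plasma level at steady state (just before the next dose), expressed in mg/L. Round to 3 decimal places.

0.785 mg/L

e^(−kτ) = e^(−0.05140 × 27.9) = 0.2383
Accumulation ratio R = 1 / (1 − e^(−kτ)) = 1 / (1 − 0.2383) = 1.313
Steady-state trough = C₀ × R × e^(−kτ) = 2.51 × 1.313 × 0.2383 = 0.7853 mg/L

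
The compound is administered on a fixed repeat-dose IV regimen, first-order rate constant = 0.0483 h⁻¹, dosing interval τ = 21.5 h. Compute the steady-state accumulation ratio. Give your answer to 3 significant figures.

e^(−kτ) = e^(−0.04830 × 21.5) = 0.3540
Accumulation ratio R = 1 / (1 − e^(−kτ)) = 1 / (1 − 0.3540) = 1.548

1.55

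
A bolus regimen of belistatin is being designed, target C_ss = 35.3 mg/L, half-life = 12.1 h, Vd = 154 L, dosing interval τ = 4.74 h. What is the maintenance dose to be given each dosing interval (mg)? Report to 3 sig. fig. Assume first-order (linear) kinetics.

1480 mg

k = ln2 / t½ = 0.693147 / 12.1 = 0.05728 h⁻¹
CL = k × Vd = 0.05728 × 154 = 8.821 L/h
At steady state, Dose/τ = Css × CL.
Dose = Css × CL × τ = 35.3 × 8.821 × 4.74 = 1476 mg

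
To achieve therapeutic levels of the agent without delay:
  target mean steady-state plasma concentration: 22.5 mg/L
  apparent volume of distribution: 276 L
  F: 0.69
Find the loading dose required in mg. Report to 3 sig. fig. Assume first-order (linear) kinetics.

9000 mg

LD = Css × Vd / F = 22.5 × 276 / 0.69 = 9000 mg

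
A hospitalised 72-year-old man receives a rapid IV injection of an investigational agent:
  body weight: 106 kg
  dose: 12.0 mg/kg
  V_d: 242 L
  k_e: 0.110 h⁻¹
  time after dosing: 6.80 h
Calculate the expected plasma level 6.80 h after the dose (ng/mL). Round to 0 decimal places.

Total dose = 12.0 × 106 = 1272 mg
C₀ = Dose / Vd = 1272 / 242 = 5.256 mg/L
C = C₀ · e^(−k·t) = 5.256 × e^(−0.1100 × 6.80)
  = 5.256 × 0.4733 = 2.488 mg/L
Convert: 2.488 mg/L × 1000 = 2488 ng/mL

2488 ng/mL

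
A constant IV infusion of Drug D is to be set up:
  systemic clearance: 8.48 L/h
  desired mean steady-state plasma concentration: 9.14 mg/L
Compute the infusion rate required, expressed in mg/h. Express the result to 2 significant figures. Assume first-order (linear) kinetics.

At steady state, infusion rate R₀ = Css × CL = 9.14 × 8.480 = 77.51 mg/h

78 mg/h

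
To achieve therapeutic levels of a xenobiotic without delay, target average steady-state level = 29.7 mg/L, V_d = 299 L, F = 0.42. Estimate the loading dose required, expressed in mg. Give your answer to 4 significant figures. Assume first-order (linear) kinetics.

LD = Css × Vd / F = 29.7 × 299 / 0.42 = 21140 mg

21140 mg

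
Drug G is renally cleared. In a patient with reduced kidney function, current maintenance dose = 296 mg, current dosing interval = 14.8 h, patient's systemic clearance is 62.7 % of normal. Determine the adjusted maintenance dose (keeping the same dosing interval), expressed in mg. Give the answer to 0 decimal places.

To keep the same average steady-state level, dosing rate must scale with clearance.
CL ratio = 62.7 / 100 = 0.6270
New dose (same interval) = 296 × 0.6270 = 185.6 mg

186 mg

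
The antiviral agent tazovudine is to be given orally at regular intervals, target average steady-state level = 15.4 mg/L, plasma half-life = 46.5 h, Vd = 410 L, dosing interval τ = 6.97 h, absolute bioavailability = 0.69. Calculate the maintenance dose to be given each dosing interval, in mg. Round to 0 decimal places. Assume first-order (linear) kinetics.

951 mg

k = ln2 / t½ = 0.693147 / 46.5 = 0.01491 h⁻¹
CL = k × Vd = 0.01491 × 410 = 6.113 L/h
At steady state, F × (Dose/τ) = Css × CL.
Dose = Css × CL × τ / F = 15.4 × 6.113 × 6.97 / 0.69 = 951.0 mg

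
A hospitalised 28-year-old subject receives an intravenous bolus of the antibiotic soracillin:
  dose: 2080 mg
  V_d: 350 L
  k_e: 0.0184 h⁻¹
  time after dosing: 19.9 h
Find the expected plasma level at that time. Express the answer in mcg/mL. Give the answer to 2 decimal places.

C₀ = Dose / Vd = 2080 / 350 = 5.943 mg/L
C = C₀ · e^(−k·t) = 5.943 × e^(−0.01840 × 19.9)
  = 5.943 × 0.6934 = 4.121 mg/L
(4.121 mg/L = 4.121 mcg/mL)

4.12 mcg/mL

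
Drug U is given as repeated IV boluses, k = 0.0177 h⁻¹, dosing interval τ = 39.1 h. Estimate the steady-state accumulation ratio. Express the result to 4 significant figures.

2.002

e^(−kτ) = e^(−0.01770 × 39.1) = 0.5005
Accumulation ratio R = 1 / (1 − e^(−kτ)) = 1 / (1 − 0.5005) = 2.002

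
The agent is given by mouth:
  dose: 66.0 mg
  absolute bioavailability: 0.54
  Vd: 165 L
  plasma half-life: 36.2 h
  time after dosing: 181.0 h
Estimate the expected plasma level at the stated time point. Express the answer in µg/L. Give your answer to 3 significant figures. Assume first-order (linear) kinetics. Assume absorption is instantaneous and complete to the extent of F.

Amount reaching circulation = F × Dose = 0.54 × 66.00 = 35.64 mg
C₀ = F·Dose / Vd = 35.64 / 165 = 0.2160 mg/L
k = ln2 / t½ = 0.693147 / 36.2 = 0.01915 h⁻¹
t / t½ = 181.0 / 36.2 = 5 half-lives
C = C₀ × (1/2)^5 = 0.2160 × 0.03125 = 0.006750 mg/L
Convert: 0.006750 mg/L × 1000 = 6.750 µg/L

6.75 µg/L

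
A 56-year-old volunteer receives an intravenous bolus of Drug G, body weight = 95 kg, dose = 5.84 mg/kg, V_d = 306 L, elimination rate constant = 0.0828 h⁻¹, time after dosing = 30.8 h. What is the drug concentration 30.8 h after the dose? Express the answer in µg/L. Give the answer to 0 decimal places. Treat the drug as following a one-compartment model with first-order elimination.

Total dose = 5.84 × 95 = 554.8 mg
C₀ = Dose / Vd = 554.8 / 306 = 1.813 mg/L
C = C₀ · e^(−k·t) = 1.813 × e^(−0.08280 × 30.8)
  = 1.813 × 0.07806 = 0.1415 mg/L
Convert: 0.1415 mg/L × 1000 = 141.5 µg/L

142 µg/L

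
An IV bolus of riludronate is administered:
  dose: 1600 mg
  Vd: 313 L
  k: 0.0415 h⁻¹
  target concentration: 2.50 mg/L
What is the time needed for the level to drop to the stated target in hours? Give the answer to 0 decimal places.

17 h

C₀ = Dose / Vd = 1600 / 313 = 5.112 mg/L
t = ln(C₀ / C) / k = ln(5.112 / 2.50) / 0.04150
  = ln(2.045) / 0.04150 = 0.7154 / 0.04150 = 17.24 h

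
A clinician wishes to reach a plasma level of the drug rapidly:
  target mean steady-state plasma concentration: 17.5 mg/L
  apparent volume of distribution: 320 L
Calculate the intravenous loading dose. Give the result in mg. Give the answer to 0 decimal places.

LD = Css × Vd = 17.5 × 320 = 5600 mg

5600 mg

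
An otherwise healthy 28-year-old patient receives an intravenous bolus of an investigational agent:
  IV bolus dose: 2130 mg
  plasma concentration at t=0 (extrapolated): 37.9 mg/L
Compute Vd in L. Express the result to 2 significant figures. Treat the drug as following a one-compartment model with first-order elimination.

56 L

Vd = Dose / C₀ = 2130 / 37.9 = 56.20 L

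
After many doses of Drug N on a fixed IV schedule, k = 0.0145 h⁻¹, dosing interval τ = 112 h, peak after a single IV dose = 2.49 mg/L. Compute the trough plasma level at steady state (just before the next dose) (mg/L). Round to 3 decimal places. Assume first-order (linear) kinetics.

0.611 mg/L

e^(−kτ) = e^(−0.01450 × 112) = 0.1971
Accumulation ratio R = 1 / (1 − e^(−kτ)) = 1 / (1 − 0.1971) = 1.245
Steady-state trough = C₀ × R × e^(−kτ) = 2.49 × 1.245 × 0.1971 = 0.6110 mg/L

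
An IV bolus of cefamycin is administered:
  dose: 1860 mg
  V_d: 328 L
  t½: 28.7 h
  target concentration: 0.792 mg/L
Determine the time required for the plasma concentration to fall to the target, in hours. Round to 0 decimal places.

C₀ = Dose / Vd = 1860 / 328 = 5.671 mg/L
k = ln2 / t½ = 0.693147 / 28.7 = 0.02415 h⁻¹
t = ln(C₀ / C) / k = ln(5.671 / 0.792) / 0.02415
  = ln(7.160) / 0.02415 = 1.969 / 0.02415 = 81.53 h

82 h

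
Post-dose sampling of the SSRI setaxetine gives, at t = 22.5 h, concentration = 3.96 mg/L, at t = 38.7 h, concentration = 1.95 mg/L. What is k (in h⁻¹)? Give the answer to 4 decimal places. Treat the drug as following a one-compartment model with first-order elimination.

0.0437 h⁻¹

k = ln(C₁/C₂) / (t₂ − t₁) = ln(3.96/1.95) / (38.7 − 22.5)
  = 0.7084 / 16.20 = 0.04373 h⁻¹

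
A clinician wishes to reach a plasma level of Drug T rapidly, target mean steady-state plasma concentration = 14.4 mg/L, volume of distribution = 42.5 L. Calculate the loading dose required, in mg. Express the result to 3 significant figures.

612 mg

LD = Css × Vd = 14.4 × 42.5 = 612.0 mg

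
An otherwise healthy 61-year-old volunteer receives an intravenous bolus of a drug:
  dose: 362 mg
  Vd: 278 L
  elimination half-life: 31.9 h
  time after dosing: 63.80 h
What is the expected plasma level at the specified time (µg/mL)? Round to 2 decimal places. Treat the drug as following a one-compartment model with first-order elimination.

C₀ = Dose / Vd = 362.0 / 278 = 1.302 mg/L
k = ln2 / t½ = 0.693147 / 31.9 = 0.02173 h⁻¹
t / t½ = 63.80 / 31.9 = 2 half-lives
C = C₀ × (1/2)^2 = 1.302 × 0.2500 = 0.3255 mg/L
(0.3255 mg/L = 0.3255 µg/mL)

0.33 µg/mL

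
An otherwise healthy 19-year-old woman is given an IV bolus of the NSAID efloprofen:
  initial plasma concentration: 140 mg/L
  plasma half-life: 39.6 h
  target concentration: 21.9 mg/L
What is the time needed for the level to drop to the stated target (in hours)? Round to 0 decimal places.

106 h

k = ln2 / t½ = 0.693147 / 39.6 = 0.01750 h⁻¹
t = ln(C₀ / C) / k = ln(140.0 / 21.9) / 0.01750
  = ln(6.393) / 0.01750 = 1.855 / 0.01750 = 106.0 h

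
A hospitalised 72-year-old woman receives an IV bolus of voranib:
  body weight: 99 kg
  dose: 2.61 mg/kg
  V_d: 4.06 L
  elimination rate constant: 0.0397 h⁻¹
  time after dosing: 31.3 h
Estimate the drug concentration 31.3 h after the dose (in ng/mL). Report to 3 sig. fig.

Total dose = 2.61 × 99 = 258.4 mg
C₀ = Dose / Vd = 258.4 / 4.06 = 63.65 mg/L
C = C₀ · e^(−k·t) = 63.65 × e^(−0.03970 × 31.3)
  = 63.65 × 0.2886 = 18.37 mg/L
Convert: 18.37 mg/L × 1000 = 18370 ng/mL

18400 ng/mL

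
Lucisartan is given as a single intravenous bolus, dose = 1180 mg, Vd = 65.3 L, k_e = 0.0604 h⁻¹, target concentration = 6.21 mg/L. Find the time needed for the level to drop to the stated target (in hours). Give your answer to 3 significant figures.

C₀ = Dose / Vd = 1180 / 65.3 = 18.07 mg/L
t = ln(C₀ / C) / k = ln(18.07 / 6.21) / 0.06040
  = ln(2.910) / 0.06040 = 1.068 / 0.06040 = 17.68 h

17.7 h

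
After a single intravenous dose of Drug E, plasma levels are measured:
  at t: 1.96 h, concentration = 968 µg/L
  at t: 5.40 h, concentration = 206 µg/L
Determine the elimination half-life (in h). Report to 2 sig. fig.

1.5 h

k = ln(C₁/C₂) / (t₂ − t₁) = ln(968/206) / (5.40 − 1.96)
  = 1.547 / 3.440 = 0.4497 h⁻¹
t½ = ln2 / k = 0.693147 / 0.4497 = 1.541 h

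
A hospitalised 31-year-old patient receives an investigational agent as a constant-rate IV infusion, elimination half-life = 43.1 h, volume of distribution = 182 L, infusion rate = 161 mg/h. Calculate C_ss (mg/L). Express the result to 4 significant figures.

k = ln2 / t½ = 0.693147 / 43.1 = 0.01608 h⁻¹
CL = k × Vd = 0.01608 × 182 = 2.927 L/h
At steady state Css = R₀ / CL = 161 / 2.927 = 55.01 mg/L

55.01 mg/L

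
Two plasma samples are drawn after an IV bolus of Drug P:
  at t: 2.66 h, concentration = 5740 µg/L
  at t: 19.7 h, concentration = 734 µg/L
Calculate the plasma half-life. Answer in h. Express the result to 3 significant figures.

k = ln(C₁/C₂) / (t₂ − t₁) = ln(5740/734) / (19.7 − 2.66)
  = 2.057 / 17.04 = 0.1207 h⁻¹
t½ = ln2 / k = 0.693147 / 0.1207 = 5.743 h

5.74 h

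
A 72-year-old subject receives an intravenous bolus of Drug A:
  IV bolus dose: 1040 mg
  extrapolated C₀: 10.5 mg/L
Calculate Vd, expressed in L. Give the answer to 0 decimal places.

Vd = Dose / C₀ = 1040 / 10.5 = 99.05 L

99 L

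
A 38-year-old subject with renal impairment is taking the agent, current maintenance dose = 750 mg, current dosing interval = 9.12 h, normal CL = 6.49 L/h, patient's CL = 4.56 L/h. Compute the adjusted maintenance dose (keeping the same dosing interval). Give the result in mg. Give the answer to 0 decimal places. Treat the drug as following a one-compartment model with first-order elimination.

To keep the same average steady-state level, dosing rate must scale with clearance.
CL ratio = 4.56 / 6.49 = 0.7026
New dose (same interval) = 750 × 0.7026 = 527.0 mg

527 mg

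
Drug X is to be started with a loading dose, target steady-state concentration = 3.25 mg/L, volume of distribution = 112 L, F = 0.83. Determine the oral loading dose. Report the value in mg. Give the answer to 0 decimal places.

439 mg

LD = Css × Vd / F = 3.25 × 112 / 0.83 = 438.6 mg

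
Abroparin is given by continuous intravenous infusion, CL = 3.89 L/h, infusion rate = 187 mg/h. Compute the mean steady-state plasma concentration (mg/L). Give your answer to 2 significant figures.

At steady state Css = R₀ / CL = 187 / 3.890 = 48.07 mg/L

48 mg/L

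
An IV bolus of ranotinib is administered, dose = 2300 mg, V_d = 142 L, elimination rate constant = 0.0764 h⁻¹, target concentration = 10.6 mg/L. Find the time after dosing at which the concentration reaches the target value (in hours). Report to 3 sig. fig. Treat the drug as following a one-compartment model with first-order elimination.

5.55 h

C₀ = Dose / Vd = 2300 / 142 = 16.20 mg/L
t = ln(C₀ / C) / k = ln(16.20 / 10.6) / 0.07640
  = ln(1.528) / 0.07640 = 0.4240 / 0.07640 = 5.550 h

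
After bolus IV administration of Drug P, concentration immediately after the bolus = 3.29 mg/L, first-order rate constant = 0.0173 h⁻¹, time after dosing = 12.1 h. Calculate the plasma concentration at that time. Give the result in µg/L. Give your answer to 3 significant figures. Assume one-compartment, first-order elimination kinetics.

C = C₀ · e^(−k·t) = 3.290 × e^(−0.01730 × 12.1)
  = 3.290 × 0.8111 = 2.669 mg/L
Convert: 2.669 mg/L × 1000 = 2669 µg/L

2670 µg/L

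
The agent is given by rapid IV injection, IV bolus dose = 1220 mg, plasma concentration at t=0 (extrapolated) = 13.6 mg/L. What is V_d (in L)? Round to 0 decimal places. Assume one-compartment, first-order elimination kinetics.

90 L

Vd = Dose / C₀ = 1220 / 13.6 = 89.71 L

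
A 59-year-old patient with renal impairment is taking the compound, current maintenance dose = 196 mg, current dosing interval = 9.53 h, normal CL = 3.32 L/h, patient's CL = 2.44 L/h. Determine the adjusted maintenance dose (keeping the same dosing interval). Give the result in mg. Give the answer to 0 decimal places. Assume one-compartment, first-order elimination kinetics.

To keep the same average steady-state level, dosing rate must scale with clearance.
CL ratio = 2.44 / 3.32 = 0.7349
New dose (same interval) = 196 × 0.7349 = 144.0 mg

144 mg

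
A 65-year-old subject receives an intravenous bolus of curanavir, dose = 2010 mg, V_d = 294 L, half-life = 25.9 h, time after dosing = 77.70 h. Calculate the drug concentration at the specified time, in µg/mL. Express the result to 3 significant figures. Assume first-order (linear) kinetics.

C₀ = Dose / Vd = 2010 / 294 = 6.837 mg/L
k = ln2 / t½ = 0.693147 / 25.9 = 0.02676 h⁻¹
t / t½ = 77.70 / 25.9 = 3 half-lives
C = C₀ × (1/2)^3 = 6.837 × 0.1250 = 0.8546 mg/L
(0.8546 mg/L = 0.8546 µg/mL)

0.855 µg/mL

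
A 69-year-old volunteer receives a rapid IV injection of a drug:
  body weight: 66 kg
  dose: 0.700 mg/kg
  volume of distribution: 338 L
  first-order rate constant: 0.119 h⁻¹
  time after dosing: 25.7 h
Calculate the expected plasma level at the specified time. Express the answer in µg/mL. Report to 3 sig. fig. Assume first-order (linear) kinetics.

Total dose = 0.700 × 66 = 46.20 mg
C₀ = Dose / Vd = 46.20 / 338 = 0.1367 mg/L
C = C₀ · e^(−k·t) = 0.1367 × e^(−0.1190 × 25.7)
  = 0.1367 × 0.04697 = 0.006421 mg/L
(0.006421 mg/L = 0.006421 µg/mL)

0.00642 µg/mL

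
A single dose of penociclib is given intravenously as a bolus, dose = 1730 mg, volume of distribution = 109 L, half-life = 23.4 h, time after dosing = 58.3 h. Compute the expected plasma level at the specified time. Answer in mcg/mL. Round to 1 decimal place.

2.8 mcg/mL

C₀ = Dose / Vd = 1730 / 109 = 15.87 mg/L
k = ln2 / t½ = 0.693147 / 23.4 = 0.02962 h⁻¹
C = C₀ · e^(−k·t) = 15.87 × e^(−0.02962 × 58.3)
  = 15.87 × 0.1778 = 2.822 mg/L
(2.822 mg/L = 2.822 mcg/mL)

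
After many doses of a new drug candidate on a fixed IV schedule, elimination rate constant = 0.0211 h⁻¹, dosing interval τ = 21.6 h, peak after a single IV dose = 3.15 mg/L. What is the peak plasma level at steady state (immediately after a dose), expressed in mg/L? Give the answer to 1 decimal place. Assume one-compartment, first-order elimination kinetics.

8.6 mg/L

e^(−kτ) = e^(−0.02110 × 21.6) = 0.6340
Accumulation ratio R = 1 / (1 − e^(−kτ)) = 1 / (1 − 0.6340) = 2.732
Steady-state peak = C₀ × R = 3.15 × 2.732 = 8.606 mg/L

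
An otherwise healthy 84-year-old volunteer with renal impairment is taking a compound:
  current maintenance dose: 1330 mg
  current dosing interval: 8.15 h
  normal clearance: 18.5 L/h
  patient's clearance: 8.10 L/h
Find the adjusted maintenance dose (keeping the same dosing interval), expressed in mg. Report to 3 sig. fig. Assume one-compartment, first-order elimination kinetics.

582 mg

To keep the same average steady-state level, dosing rate must scale with clearance.
CL ratio = 8.10 / 18.5 = 0.4378
New dose (same interval) = 1330 × 0.4378 = 582.3 mg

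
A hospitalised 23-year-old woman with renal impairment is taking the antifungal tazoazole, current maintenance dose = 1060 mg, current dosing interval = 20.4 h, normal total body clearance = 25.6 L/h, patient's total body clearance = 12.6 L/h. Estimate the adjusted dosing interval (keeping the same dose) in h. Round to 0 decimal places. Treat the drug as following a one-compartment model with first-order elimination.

To keep the same average steady-state level, dosing rate must scale with clearance.
CL ratio = 12.6 / 25.6 = 0.4922
New interval (same dose) = 20.4 / 0.4922 = 41.45 h

41 h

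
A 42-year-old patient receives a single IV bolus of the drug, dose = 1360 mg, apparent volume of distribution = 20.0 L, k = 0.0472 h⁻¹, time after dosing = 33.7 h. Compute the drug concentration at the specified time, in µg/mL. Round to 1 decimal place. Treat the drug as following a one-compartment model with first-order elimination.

C₀ = Dose / Vd = 1360 / 20.0 = 68.00 mg/L
C = C₀ · e^(−k·t) = 68.00 × e^(−0.04720 × 33.7)
  = 68.00 × 0.2038 = 13.86 mg/L
(13.86 mg/L = 13.86 µg/mL)

13.9 µg/mL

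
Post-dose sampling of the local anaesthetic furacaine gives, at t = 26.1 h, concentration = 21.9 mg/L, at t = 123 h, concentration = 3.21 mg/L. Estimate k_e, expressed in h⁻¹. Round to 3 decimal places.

k = ln(C₁/C₂) / (t₂ − t₁) = ln(21.9/3.21) / (123 − 26.1)
  = 1.920 / 96.90 = 0.01981 h⁻¹

0.020 h⁻¹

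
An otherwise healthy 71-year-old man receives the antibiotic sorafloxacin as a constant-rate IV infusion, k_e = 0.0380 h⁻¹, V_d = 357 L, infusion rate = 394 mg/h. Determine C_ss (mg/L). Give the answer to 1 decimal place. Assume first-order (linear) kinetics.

CL = k × Vd = 0.03800 × 357 = 13.57 L/h
At steady state Css = R₀ / CL = 394 / 13.57 = 29.03 mg/L

29.0 mg/L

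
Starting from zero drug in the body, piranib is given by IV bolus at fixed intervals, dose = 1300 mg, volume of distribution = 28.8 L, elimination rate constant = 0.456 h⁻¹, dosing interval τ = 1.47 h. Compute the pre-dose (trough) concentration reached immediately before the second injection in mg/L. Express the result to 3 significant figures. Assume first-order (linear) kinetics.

23.1 mg/L

C₀ per dose = Dose / Vd = 1300 / 28.8 = 45.14 mg/L
Fraction remaining after one interval: r = e^(−kτ) = e^(−0.4560 × 1.47) = 0.5115
Before dose 2, 1 dose has been given (aged 1τ).
C_trough = C₀ × r = 45.14 × 0.5115 = 23.09 mg/L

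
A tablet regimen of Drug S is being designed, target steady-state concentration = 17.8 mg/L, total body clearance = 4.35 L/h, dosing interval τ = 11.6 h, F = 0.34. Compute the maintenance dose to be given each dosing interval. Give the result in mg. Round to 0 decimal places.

At steady state, F × (Dose/τ) = Css × CL.
Dose = Css × CL × τ / F = 17.8 × 4.350 × 11.6 / 0.34 = 2642 mg

2642 mg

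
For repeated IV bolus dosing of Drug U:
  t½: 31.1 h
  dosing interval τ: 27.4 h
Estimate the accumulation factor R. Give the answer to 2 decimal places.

2.19

k = ln2 / t½ = 0.693147 / 31.1 = 0.02229 h⁻¹
e^(−kτ) = e^(−0.02229 × 27.4) = 0.5429
Accumulation ratio R = 1 / (1 − e^(−kτ)) = 1 / (1 − 0.5429) = 2.188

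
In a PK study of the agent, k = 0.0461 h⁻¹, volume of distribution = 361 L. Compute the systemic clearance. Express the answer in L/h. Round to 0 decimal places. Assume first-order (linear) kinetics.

CL = k × Vd = 0.0461 × 361 = 16.64 L/h

17 L/h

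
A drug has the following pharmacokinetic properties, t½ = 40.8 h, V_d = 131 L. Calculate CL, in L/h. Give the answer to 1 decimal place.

k = ln2 / t½ = 0.693147 / 40.8 = 0.01699 h⁻¹
CL = k × Vd = 0.01699 × 131 = 2.226 L/h

2.2 L/h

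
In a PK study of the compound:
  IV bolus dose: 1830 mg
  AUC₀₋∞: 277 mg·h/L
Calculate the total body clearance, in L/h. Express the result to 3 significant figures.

6.61 L/h

CL = Dose / AUC = 1830 / 277 = 6.606 L/h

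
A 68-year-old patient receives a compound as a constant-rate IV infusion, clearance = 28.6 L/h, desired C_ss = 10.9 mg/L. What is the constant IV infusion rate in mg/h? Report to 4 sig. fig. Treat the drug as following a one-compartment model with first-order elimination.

At steady state, infusion rate R₀ = Css × CL = 10.9 × 28.60 = 311.7 mg/h

311.7 mg/h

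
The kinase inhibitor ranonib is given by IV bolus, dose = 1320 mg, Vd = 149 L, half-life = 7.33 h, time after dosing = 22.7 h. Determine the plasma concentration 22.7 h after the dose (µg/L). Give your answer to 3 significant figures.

C₀ = Dose / Vd = 1320 / 149 = 8.859 mg/L
k = ln2 / t½ = 0.693147 / 7.33 = 0.09456 h⁻¹
C = C₀ · e^(−k·t) = 8.859 × e^(−0.09456 × 22.7)
  = 8.859 × 0.1169 = 1.036 mg/L
Convert: 1.036 mg/L × 1000 = 1036 µg/L

1040 µg/L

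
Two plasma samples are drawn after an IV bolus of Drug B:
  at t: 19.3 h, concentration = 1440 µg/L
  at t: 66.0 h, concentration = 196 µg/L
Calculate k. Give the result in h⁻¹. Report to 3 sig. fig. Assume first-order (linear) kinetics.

0.0427 h⁻¹

k = ln(C₁/C₂) / (t₂ − t₁) = ln(1440/196) / (66.0 − 19.3)
  = 1.994 / 46.70 = 0.04270 h⁻¹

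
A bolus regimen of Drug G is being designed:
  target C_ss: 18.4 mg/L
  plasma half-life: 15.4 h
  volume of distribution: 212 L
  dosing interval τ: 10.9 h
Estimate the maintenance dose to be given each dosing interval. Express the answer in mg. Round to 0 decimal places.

1914 mg

k = ln2 / t½ = 0.693147 / 15.4 = 0.04501 h⁻¹
CL = k × Vd = 0.04501 × 212 = 9.542 L/h
At steady state, Dose/τ = Css × CL.
Dose = Css × CL × τ = 18.4 × 9.542 × 10.9 = 1914 mg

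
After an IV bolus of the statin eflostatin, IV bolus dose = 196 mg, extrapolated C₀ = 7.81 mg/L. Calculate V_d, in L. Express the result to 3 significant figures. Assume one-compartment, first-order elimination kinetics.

Vd = Dose / C₀ = 196.0 / 7.81 = 25.10 L

25.1 L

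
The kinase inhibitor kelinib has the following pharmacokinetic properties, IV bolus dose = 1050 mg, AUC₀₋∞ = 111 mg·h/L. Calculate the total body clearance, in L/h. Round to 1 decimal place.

CL = Dose / AUC = 1050 / 111 = 9.459 L/h

9.5 L/h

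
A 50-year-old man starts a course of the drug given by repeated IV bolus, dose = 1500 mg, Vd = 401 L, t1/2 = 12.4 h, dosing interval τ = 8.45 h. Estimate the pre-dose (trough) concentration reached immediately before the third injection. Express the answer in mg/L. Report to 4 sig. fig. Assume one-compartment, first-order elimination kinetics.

C₀ per dose = Dose / Vd = 1500 / 401 = 3.741 mg/L
k = ln2 / t½ = 0.693147 / 12.4 = 0.05590 h⁻¹
Fraction remaining after one interval: r = e^(−kτ) = e^(−0.05590 × 8.45) = 0.6235
Before dose 3, 2 doses have been given (aged 1τ, 2τ).
C_trough = C₀ × (r + r²) = 3.741 × (0.6235 + 0.3888) = 3.787 mg/L

3.787 mg/L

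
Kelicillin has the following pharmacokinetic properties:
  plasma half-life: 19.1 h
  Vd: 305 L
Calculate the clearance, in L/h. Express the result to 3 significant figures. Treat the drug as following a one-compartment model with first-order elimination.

11.1 L/h

k = ln2 / t½ = 0.693147 / 19.1 = 0.03629 h⁻¹
CL = k × Vd = 0.03629 × 305 = 11.07 L/h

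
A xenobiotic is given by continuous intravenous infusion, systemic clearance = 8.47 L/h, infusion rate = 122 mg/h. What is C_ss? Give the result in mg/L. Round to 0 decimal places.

At steady state Css = R₀ / CL = 122 / 8.470 = 14.40 mg/L

14 mg/L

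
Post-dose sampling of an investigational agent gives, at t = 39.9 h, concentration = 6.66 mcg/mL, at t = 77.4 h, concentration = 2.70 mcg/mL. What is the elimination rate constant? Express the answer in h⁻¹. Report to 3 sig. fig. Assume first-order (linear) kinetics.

k = ln(C₁/C₂) / (t₂ − t₁) = ln(6.66/2.70) / (77.4 − 39.9)
  = 0.9029 / 37.50 = 0.02408 h⁻¹

0.0241 h⁻¹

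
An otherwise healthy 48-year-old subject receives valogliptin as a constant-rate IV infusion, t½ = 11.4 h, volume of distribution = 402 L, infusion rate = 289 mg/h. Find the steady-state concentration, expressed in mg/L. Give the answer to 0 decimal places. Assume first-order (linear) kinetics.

k = ln2 / t½ = 0.693147 / 11.4 = 0.06080 h⁻¹
CL = k × Vd = 0.06080 × 402 = 24.44 L/h
At steady state Css = R₀ / CL = 289 / 24.44 = 11.82 mg/L

12 mg/L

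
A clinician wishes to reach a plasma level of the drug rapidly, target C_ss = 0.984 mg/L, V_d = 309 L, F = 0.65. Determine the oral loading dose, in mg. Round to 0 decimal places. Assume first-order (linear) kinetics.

LD = Css × Vd / F = 0.984 × 309 / 0.65 = 467.8 mg

468 mg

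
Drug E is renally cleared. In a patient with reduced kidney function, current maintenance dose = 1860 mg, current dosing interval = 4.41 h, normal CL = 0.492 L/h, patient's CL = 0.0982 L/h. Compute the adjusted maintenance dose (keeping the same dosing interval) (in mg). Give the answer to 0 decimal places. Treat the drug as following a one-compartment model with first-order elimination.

To keep the same average steady-state level, dosing rate must scale with clearance.
CL ratio = 0.0982 / 0.492 = 0.1996
New dose (same interval) = 1860 × 0.1996 = 371.3 mg

371 mg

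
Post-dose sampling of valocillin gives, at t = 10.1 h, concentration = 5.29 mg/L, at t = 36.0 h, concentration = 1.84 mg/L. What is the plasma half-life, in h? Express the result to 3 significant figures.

17.0 h

k = ln(C₁/C₂) / (t₂ − t₁) = ln(5.29/1.84) / (36.0 − 10.1)
  = 1.056 / 25.90 = 0.04077 h⁻¹
t½ = ln2 / k = 0.693147 / 0.04077 = 17.00 h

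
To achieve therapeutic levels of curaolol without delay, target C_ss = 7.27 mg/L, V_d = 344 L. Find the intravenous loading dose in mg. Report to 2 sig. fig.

LD = Css × Vd = 7.27 × 344 = 2501 mg

2500 mg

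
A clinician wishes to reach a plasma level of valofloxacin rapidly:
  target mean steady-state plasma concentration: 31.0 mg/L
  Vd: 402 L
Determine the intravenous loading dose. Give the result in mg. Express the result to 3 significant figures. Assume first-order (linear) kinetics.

12500 mg

LD = Css × Vd = 31.0 × 402 = 12460 mg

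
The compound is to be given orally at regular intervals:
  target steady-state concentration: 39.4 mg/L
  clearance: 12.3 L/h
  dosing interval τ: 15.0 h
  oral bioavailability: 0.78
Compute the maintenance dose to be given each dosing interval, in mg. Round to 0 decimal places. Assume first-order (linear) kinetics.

At steady state, F × (Dose/τ) = Css × CL.
Dose = Css × CL × τ / F = 39.4 × 12.30 × 15.0 / 0.78 = 9320 mg

9320 mg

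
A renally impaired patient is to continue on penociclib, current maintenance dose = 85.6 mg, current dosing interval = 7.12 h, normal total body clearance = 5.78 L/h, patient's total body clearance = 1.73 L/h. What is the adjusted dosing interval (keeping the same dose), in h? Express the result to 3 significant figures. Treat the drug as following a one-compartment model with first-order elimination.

To keep the same average steady-state level, dosing rate must scale with clearance.
CL ratio = 1.73 / 5.78 = 0.2993
New interval (same dose) = 7.12 / 0.2993 = 23.79 h

23.8 h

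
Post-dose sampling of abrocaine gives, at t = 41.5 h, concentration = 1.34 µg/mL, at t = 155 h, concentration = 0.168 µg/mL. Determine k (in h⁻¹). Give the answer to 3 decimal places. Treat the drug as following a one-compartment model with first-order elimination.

0.018 h⁻¹

k = ln(C₁/C₂) / (t₂ − t₁) = ln(1.34/0.168) / (155 − 41.5)
  = 2.076 / 113.5 = 0.01829 h⁻¹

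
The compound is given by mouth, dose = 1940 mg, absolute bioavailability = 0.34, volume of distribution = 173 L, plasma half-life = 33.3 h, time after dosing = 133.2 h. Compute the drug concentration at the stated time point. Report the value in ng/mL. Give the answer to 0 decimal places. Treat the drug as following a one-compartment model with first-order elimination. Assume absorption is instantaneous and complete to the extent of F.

238 ng/mL

Amount reaching circulation = F × Dose = 0.34 × 1940 = 659.6 mg
C₀ = F·Dose / Vd = 659.6 / 173 = 3.813 mg/L
k = ln2 / t½ = 0.693147 / 33.3 = 0.02082 h⁻¹
t / t½ = 133.2 / 33.3 = 4 half-lives
C = C₀ × (1/2)^4 = 3.813 × 0.06250 = 0.2383 mg/L
Convert: 0.2383 mg/L × 1000 = 238.3 ng/mL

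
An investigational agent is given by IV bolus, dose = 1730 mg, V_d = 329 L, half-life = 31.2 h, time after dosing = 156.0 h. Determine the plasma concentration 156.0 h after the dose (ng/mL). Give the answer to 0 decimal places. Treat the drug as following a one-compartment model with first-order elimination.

164 ng/mL

C₀ = Dose / Vd = 1730 / 329 = 5.258 mg/L
k = ln2 / t½ = 0.693147 / 31.2 = 0.02222 h⁻¹
t / t½ = 156.0 / 31.2 = 5 half-lives
C = C₀ × (1/2)^5 = 5.258 × 0.03125 = 0.1643 mg/L
Convert: 0.1643 mg/L × 1000 = 164.3 ng/mL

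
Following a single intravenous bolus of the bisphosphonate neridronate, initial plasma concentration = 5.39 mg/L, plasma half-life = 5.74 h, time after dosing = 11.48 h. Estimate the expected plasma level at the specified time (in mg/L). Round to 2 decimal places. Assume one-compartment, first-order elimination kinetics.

1.35 mg/L

k = ln2 / t½ = 0.693147 / 5.74 = 0.1208 h⁻¹
t / t½ = 11.48 / 5.74 = 2 half-lives
C = C₀ × (1/2)^2 = 5.390 × 0.2500 = 1.348 mg/L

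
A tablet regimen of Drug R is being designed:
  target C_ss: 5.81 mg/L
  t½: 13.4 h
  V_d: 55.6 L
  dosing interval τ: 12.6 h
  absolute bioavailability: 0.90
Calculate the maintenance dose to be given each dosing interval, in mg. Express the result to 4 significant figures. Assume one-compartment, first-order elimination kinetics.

233.9 mg

k = ln2 / t½ = 0.693147 / 13.4 = 0.05173 h⁻¹
CL = k × Vd = 0.05173 × 55.6 = 2.876 L/h
At steady state, F × (Dose/τ) = Css × CL.
Dose = Css × CL × τ / F = 5.81 × 2.876 × 12.6 / 0.90 = 233.9 mg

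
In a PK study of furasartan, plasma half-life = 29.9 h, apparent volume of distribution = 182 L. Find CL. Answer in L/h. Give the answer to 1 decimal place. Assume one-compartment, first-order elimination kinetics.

4.2 L/h

k = ln2 / t½ = 0.693147 / 29.9 = 0.02318 h⁻¹
CL = k × Vd = 0.02318 × 182 = 4.219 L/h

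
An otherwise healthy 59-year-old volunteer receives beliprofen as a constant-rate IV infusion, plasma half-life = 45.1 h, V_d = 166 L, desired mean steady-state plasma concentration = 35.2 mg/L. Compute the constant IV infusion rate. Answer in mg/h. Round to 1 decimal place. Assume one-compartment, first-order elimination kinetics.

k = ln2 / t½ = 0.693147 / 45.1 = 0.01537 h⁻¹
CL = k × Vd = 0.01537 × 166 = 2.551 L/h
At steady state, infusion rate R₀ = Css × CL = 35.2 × 2.551 = 89.80 mg/h

89.8 mg/h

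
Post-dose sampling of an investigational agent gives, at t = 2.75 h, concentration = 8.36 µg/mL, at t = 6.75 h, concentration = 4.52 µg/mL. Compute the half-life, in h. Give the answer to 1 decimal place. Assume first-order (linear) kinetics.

4.5 h

k = ln(C₁/C₂) / (t₂ − t₁) = ln(8.36/4.52) / (6.75 − 2.75)
  = 0.6149 / 4.000 = 0.1537 h⁻¹
t½ = ln2 / k = 0.693147 / 0.1537 = 4.510 h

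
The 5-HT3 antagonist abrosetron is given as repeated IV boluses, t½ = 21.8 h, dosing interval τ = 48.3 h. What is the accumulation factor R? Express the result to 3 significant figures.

k = ln2 / t½ = 0.693147 / 21.8 = 0.03180 h⁻¹
e^(−kτ) = e^(−0.03180 × 48.3) = 0.2153
Accumulation ratio R = 1 / (1 − e^(−kτ)) = 1 / (1 − 0.2153) = 1.274

1.27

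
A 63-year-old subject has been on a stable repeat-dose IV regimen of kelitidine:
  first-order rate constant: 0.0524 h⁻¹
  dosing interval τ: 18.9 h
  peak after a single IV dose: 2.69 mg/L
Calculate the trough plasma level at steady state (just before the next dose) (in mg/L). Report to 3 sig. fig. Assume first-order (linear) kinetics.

e^(−kτ) = e^(−0.05240 × 18.9) = 0.3714
Accumulation ratio R = 1 / (1 − e^(−kτ)) = 1 / (1 − 0.3714) = 1.591
Steady-state trough = C₀ × R × e^(−kτ) = 2.69 × 1.591 × 0.3714 = 1.590 mg/L

1.59 mg/L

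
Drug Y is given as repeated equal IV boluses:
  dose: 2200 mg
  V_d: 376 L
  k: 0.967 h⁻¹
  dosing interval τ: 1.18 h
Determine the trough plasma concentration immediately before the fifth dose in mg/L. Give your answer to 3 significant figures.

C₀ per dose = Dose / Vd = 2200 / 376 = 5.851 mg/L
Fraction remaining after one interval: r = e^(−kτ) = e^(−0.9670 × 1.18) = 0.3195
Before dose 5, 4 doses have been given (aged 1τ, 2τ, 3τ, 4τ).
C_trough = C₀ × (r + r² + … + r^4) = C₀ × r(1−r^4)/(1−r)
        = 5.851 × 0.3195 × (1 − 0.01042) / (1 − 0.3195) = 2.718 mg/L

2.72 mg/L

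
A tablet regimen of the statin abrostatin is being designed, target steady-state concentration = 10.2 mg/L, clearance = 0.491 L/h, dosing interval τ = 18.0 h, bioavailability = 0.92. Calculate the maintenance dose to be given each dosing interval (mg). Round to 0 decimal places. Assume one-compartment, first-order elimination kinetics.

98 mg

At steady state, F × (Dose/τ) = Css × CL.
Dose = Css × CL × τ / F = 10.2 × 0.4910 × 18.0 / 0.92 = 97.99 mg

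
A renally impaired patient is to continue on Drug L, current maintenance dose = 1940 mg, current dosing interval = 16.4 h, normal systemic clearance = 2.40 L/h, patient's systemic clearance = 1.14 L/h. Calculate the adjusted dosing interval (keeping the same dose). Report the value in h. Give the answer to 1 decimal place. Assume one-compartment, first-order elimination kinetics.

To keep the same average steady-state level, dosing rate must scale with clearance.
CL ratio = 1.14 / 2.40 = 0.4750
New interval (same dose) = 16.4 / 0.4750 = 34.53 h

34.5 h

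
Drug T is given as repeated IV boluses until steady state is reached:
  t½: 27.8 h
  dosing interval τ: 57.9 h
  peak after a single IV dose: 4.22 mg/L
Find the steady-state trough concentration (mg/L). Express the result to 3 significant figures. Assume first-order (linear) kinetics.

1.30 mg/L

k = ln2 / t½ = 0.693147 / 27.8 = 0.02493 h⁻¹
e^(−kτ) = e^(−0.02493 × 57.9) = 0.2361
Accumulation ratio R = 1 / (1 − e^(−kτ)) = 1 / (1 − 0.2361) = 1.309
Steady-state trough = C₀ × R × e^(−kτ) = 4.22 × 1.309 × 0.2361 = 1.304 mg/L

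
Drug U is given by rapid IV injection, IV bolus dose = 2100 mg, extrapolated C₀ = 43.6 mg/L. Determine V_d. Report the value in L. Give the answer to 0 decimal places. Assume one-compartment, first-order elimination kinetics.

Vd = Dose / C₀ = 2100 / 43.6 = 48.17 L

48 L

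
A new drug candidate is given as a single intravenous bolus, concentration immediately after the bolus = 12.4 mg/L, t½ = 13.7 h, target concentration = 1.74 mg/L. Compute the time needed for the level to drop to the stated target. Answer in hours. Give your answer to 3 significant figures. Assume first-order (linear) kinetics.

38.8 h

k = ln2 / t½ = 0.693147 / 13.7 = 0.05059 h⁻¹
t = ln(C₀ / C) / k = ln(12.40 / 1.74) / 0.05059
  = ln(7.126) / 0.05059 = 1.964 / 0.05059 = 38.82 h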